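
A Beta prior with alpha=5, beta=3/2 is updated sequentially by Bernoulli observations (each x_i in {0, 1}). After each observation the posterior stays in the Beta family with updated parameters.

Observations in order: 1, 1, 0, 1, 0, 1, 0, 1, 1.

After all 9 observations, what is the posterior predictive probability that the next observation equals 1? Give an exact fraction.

22/31

obs 1: x=1 → posterior Beta(6, 3/2)
obs 2: x=1 → posterior Beta(7, 3/2)
obs 3: x=0 → posterior Beta(7, 5/2)
obs 4: x=1 → posterior Beta(8, 5/2)
obs 5: x=0 → posterior Beta(8, 7/2)
obs 6: x=1 → posterior Beta(9, 7/2)
obs 7: x=0 → posterior Beta(9, 9/2)
obs 8: x=1 → posterior Beta(10, 9/2)
obs 9: x=1 → posterior Beta(11, 9/2)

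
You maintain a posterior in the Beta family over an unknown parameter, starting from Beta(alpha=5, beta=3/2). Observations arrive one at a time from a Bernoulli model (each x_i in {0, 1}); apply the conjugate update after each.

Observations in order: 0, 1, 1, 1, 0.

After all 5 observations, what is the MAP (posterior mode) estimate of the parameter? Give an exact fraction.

obs 1: x=0 → posterior Beta(5, 5/2)
obs 2: x=1 → posterior Beta(6, 5/2)
obs 3: x=1 → posterior Beta(7, 5/2)
obs 4: x=1 → posterior Beta(8, 5/2)
obs 5: x=0 → posterior Beta(8, 7/2)

14/19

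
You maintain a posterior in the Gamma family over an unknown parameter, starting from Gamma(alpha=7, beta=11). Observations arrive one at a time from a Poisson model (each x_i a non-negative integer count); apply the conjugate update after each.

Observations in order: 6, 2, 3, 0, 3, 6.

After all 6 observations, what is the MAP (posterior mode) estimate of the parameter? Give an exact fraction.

obs 1: x=6 → posterior Gamma(13, 12)
obs 2: x=2 → posterior Gamma(15, 13)
obs 3: x=3 → posterior Gamma(18, 14)
obs 4: x=0 → posterior Gamma(18, 15)
obs 5: x=3 → posterior Gamma(21, 16)
obs 6: x=6 → posterior Gamma(27, 17)

26/17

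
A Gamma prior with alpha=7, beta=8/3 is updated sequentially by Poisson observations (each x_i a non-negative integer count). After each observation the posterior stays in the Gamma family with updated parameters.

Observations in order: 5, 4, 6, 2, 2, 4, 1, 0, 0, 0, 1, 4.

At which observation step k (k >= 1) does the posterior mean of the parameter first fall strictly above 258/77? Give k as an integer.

k = 2

obs 1: x=5 → posterior Gamma(12, 11/3)
obs 2: x=4 → posterior Gamma(16, 14/3)
obs 3: x=6 → posterior Gamma(22, 17/3)
obs 4: x=2 → posterior Gamma(24, 20/3)
obs 5: x=2 → posterior Gamma(26, 23/3)
obs 6: x=4 → posterior Gamma(30, 26/3)
obs 7: x=1 → posterior Gamma(31, 29/3)
obs 8: x=0 → posterior Gamma(31, 32/3)
obs 9: x=0 → posterior Gamma(31, 35/3)
obs 10: x=0 → posterior Gamma(31, 38/3)
obs 11: x=1 → posterior Gamma(32, 41/3)
obs 12: x=4 → posterior Gamma(36, 44/3)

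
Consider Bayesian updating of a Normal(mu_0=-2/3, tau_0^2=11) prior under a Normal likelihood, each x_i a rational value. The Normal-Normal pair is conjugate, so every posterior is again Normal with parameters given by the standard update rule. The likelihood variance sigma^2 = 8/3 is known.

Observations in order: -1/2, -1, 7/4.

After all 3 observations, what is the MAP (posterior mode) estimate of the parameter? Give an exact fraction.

obs 1: x=-1/2 → posterior Normal(-131/246, 88/41)
obs 2: x=-1 → posterior Normal(-329/444, 44/37)
obs 3: x=7/4 → posterior Normal(35/1284, 88/107)

35/1284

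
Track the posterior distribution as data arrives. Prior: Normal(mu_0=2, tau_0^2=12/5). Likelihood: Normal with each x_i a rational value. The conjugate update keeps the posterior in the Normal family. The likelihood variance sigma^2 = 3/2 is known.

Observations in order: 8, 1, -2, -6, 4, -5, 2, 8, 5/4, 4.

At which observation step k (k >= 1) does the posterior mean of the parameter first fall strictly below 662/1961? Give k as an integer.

k = 6

obs 1: x=8 → posterior Normal(74/13, 12/13)
obs 2: x=1 → posterior Normal(82/21, 4/7)
obs 3: x=-2 → posterior Normal(66/29, 12/29)
obs 4: x=-6 → posterior Normal(18/37, 12/37)
obs 5: x=4 → posterior Normal(10/9, 4/15)
obs 6: x=-5 → posterior Normal(10/53, 12/53)
obs 7: x=2 → posterior Normal(26/61, 12/61)
obs 8: x=8 → posterior Normal(30/23, 4/23)
obs 9: x=5/4 → posterior Normal(100/77, 12/77)
obs 10: x=4 → posterior Normal(132/85, 12/85)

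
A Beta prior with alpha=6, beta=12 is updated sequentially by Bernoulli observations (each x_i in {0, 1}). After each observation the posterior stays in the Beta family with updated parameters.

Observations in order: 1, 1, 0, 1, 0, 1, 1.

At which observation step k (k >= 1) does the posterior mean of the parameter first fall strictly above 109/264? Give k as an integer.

obs 1: x=1 → posterior Beta(7, 12)
obs 2: x=1 → posterior Beta(8, 12)
obs 3: x=0 → posterior Beta(8, 13)
obs 4: x=1 → posterior Beta(9, 13)
obs 5: x=0 → posterior Beta(9, 14)
obs 6: x=1 → posterior Beta(10, 14)
obs 7: x=1 → posterior Beta(11, 14)

k = 6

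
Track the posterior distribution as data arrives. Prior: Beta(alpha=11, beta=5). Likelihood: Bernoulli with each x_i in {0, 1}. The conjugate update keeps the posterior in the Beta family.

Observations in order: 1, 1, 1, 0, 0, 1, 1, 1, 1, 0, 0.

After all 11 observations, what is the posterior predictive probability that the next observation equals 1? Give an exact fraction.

2/3

obs 1: x=1 → posterior Beta(12, 5)
obs 2: x=1 → posterior Beta(13, 5)
obs 3: x=1 → posterior Beta(14, 5)
obs 4: x=0 → posterior Beta(14, 6)
obs 5: x=0 → posterior Beta(14, 7)
obs 6: x=1 → posterior Beta(15, 7)
obs 7: x=1 → posterior Beta(16, 7)
obs 8: x=1 → posterior Beta(17, 7)
obs 9: x=1 → posterior Beta(18, 7)
obs 10: x=0 → posterior Beta(18, 8)
obs 11: x=0 → posterior Beta(18, 9)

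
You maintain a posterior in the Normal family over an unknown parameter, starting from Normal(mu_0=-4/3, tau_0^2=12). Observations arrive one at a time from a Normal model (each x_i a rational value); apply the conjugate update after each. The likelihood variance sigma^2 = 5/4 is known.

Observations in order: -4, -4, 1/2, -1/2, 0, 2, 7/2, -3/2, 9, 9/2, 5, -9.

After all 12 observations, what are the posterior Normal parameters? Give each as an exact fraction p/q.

obs 1: x=-4 → posterior Normal(-596/159, 60/53)
obs 2: x=-4 → posterior Normal(-1172/303, 60/101)
obs 3: x=1/2 → posterior Normal(-1100/447, 60/149)
obs 4: x=-1/2 → posterior Normal(-1172/591, 60/197)
obs 5: x=0 → posterior Normal(-1172/735, 12/49)
obs 6: x=2 → posterior Normal(-884/879, 60/293)
obs 7: x=7/2 → posterior Normal(-380/1023, 60/341)
obs 8: x=-3/2 → posterior Normal(-596/1167, 60/389)
obs 9: x=9 → posterior Normal(700/1311, 60/437)
obs 10: x=9/2 → posterior Normal(1348/1455, 12/97)
obs 11: x=5 → posterior Normal(2068/1599, 60/533)
obs 12: x=-9 → posterior Normal(772/1743, 60/581)

mu_0=772/1743, tau_0^2=60/581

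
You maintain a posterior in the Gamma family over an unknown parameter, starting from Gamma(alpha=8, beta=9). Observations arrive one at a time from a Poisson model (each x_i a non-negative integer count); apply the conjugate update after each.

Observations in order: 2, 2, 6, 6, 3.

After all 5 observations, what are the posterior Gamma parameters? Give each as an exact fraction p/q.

obs 1: x=2 → posterior Gamma(10, 10)
obs 2: x=2 → posterior Gamma(12, 11)
obs 3: x=6 → posterior Gamma(18, 12)
obs 4: x=6 → posterior Gamma(24, 13)
obs 5: x=3 → posterior Gamma(27, 14)

alpha=27, beta=14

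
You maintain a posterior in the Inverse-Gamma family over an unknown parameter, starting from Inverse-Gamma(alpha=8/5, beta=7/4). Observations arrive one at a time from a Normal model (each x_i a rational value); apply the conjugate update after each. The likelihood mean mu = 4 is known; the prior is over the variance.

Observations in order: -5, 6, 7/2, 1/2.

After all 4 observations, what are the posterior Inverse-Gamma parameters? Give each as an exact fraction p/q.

alpha=18/5, beta=101/2

obs 1: x=-5 → posterior Inverse-Gamma(21/10, 169/4)
obs 2: x=6 → posterior Inverse-Gamma(13/5, 177/4)
obs 3: x=7/2 → posterior Inverse-Gamma(31/10, 355/8)
obs 4: x=1/2 → posterior Inverse-Gamma(18/5, 101/2)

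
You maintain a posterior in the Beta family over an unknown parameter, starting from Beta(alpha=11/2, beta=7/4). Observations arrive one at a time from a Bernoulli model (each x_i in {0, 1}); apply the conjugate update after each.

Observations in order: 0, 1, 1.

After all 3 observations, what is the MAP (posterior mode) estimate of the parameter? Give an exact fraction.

obs 1: x=0 → posterior Beta(11/2, 11/4)
obs 2: x=1 → posterior Beta(13/2, 11/4)
obs 3: x=1 → posterior Beta(15/2, 11/4)

26/33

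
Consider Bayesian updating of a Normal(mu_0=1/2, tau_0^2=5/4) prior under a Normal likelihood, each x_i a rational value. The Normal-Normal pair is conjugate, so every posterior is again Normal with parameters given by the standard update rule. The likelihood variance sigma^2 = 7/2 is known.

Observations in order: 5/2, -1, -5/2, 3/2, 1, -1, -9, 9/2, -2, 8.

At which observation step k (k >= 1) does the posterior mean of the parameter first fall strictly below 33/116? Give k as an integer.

k = 3

obs 1: x=5/2 → posterior Normal(39/38, 35/38)
obs 2: x=-1 → posterior Normal(29/48, 35/48)
obs 3: x=-5/2 → posterior Normal(2/29, 35/58)
obs 4: x=3/2 → posterior Normal(19/68, 35/68)
obs 5: x=1 → posterior Normal(29/78, 35/78)
obs 6: x=-1 → posterior Normal(19/88, 35/88)
obs 7: x=-9 → posterior Normal(-71/98, 5/14)
obs 8: x=9/2 → posterior Normal(-13/54, 35/108)
obs 9: x=-2 → posterior Normal(-23/59, 35/118)
obs 10: x=8 → posterior Normal(17/64, 35/128)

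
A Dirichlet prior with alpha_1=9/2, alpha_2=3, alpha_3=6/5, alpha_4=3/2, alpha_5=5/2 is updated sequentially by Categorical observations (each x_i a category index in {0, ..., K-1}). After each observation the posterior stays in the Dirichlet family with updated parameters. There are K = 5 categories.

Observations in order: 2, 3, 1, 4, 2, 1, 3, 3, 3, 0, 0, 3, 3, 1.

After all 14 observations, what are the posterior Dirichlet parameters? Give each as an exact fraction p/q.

obs 1: x=2 → posterior Dirichlet(9/2, 3, 11/5, 3/2, 5/2)
obs 2: x=3 → posterior Dirichlet(9/2, 3, 11/5, 5/2, 5/2)
obs 3: x=1 → posterior Dirichlet(9/2, 4, 11/5, 5/2, 5/2)
obs 4: x=4 → posterior Dirichlet(9/2, 4, 11/5, 5/2, 7/2)
obs 5: x=2 → posterior Dirichlet(9/2, 4, 16/5, 5/2, 7/2)
obs 6: x=1 → posterior Dirichlet(9/2, 5, 16/5, 5/2, 7/2)
obs 7: x=3 → posterior Dirichlet(9/2, 5, 16/5, 7/2, 7/2)
obs 8: x=3 → posterior Dirichlet(9/2, 5, 16/5, 9/2, 7/2)
obs 9: x=3 → posterior Dirichlet(9/2, 5, 16/5, 11/2, 7/2)
obs 10: x=0 → posterior Dirichlet(11/2, 5, 16/5, 11/2, 7/2)
obs 11: x=0 → posterior Dirichlet(13/2, 5, 16/5, 11/2, 7/2)
obs 12: x=3 → posterior Dirichlet(13/2, 5, 16/5, 13/2, 7/2)
obs 13: x=3 → posterior Dirichlet(13/2, 5, 16/5, 15/2, 7/2)
obs 14: x=1 → posterior Dirichlet(13/2, 6, 16/5, 15/2, 7/2)

alpha_1=13/2, alpha_2=6, alpha_3=16/5, alpha_4=15/2, alpha_5=7/2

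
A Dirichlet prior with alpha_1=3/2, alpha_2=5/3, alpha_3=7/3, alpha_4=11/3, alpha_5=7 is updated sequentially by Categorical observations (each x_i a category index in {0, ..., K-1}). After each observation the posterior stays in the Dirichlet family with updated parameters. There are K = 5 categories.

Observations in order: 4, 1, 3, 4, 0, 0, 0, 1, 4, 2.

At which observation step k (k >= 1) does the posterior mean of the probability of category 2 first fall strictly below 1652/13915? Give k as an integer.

obs 1: x=4 → posterior Dirichlet(3/2, 5/3, 7/3, 11/3, 8)
obs 2: x=1 → posterior Dirichlet(3/2, 8/3, 7/3, 11/3, 8)
obs 3: x=3 → posterior Dirichlet(3/2, 8/3, 7/3, 14/3, 8)
obs 4: x=4 → posterior Dirichlet(3/2, 8/3, 7/3, 14/3, 9)
obs 5: x=0 → posterior Dirichlet(5/2, 8/3, 7/3, 14/3, 9)
obs 6: x=0 → posterior Dirichlet(7/2, 8/3, 7/3, 14/3, 9)
obs 7: x=0 → posterior Dirichlet(9/2, 8/3, 7/3, 14/3, 9)
obs 8: x=1 → posterior Dirichlet(9/2, 11/3, 7/3, 14/3, 9)
obs 9: x=4 → posterior Dirichlet(9/2, 11/3, 7/3, 14/3, 10)
obs 10: x=2 → posterior Dirichlet(9/2, 11/3, 10/3, 14/3, 10)

k = 4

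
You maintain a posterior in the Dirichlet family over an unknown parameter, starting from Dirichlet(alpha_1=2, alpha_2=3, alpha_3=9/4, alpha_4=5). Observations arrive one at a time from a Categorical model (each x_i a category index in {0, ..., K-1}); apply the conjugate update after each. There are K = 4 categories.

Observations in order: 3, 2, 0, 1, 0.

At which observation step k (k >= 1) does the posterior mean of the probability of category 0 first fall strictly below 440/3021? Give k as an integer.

k = 2

obs 1: x=3 → posterior Dirichlet(2, 3, 9/4, 6)
obs 2: x=2 → posterior Dirichlet(2, 3, 13/4, 6)
obs 3: x=0 → posterior Dirichlet(3, 3, 13/4, 6)
obs 4: x=1 → posterior Dirichlet(3, 4, 13/4, 6)
obs 5: x=0 → posterior Dirichlet(4, 4, 13/4, 6)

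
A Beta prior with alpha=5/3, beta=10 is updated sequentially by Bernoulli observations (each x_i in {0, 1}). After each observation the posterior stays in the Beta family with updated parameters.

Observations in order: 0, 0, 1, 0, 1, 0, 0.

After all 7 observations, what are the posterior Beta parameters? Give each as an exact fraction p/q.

obs 1: x=0 → posterior Beta(5/3, 11)
obs 2: x=0 → posterior Beta(5/3, 12)
obs 3: x=1 → posterior Beta(8/3, 12)
obs 4: x=0 → posterior Beta(8/3, 13)
obs 5: x=1 → posterior Beta(11/3, 13)
obs 6: x=0 → posterior Beta(11/3, 14)
obs 7: x=0 → posterior Beta(11/3, 15)

alpha=11/3, beta=15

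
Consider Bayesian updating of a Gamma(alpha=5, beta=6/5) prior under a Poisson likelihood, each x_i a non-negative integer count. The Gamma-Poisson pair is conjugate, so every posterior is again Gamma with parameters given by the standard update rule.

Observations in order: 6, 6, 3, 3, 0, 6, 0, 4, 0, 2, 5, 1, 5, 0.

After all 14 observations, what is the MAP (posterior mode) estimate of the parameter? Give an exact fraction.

obs 1: x=6 → posterior Gamma(11, 11/5)
obs 2: x=6 → posterior Gamma(17, 16/5)
obs 3: x=3 → posterior Gamma(20, 21/5)
obs 4: x=3 → posterior Gamma(23, 26/5)
obs 5: x=0 → posterior Gamma(23, 31/5)
obs 6: x=6 → posterior Gamma(29, 36/5)
obs 7: x=0 → posterior Gamma(29, 41/5)
obs 8: x=4 → posterior Gamma(33, 46/5)
obs 9: x=0 → posterior Gamma(33, 51/5)
obs 10: x=2 → posterior Gamma(35, 56/5)
obs 11: x=5 → posterior Gamma(40, 61/5)
obs 12: x=1 → posterior Gamma(41, 66/5)
obs 13: x=5 → posterior Gamma(46, 71/5)
obs 14: x=0 → posterior Gamma(46, 76/5)

225/76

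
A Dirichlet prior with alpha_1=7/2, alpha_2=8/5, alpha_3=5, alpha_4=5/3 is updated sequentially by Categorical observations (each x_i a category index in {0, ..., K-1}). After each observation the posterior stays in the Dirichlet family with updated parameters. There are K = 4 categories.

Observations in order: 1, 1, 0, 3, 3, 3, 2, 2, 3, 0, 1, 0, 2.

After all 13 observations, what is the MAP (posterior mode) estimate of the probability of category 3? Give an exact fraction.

20/89

obs 1: x=1 → posterior Dirichlet(7/2, 13/5, 5, 5/3)
obs 2: x=1 → posterior Dirichlet(7/2, 18/5, 5, 5/3)
obs 3: x=0 → posterior Dirichlet(9/2, 18/5, 5, 5/3)
obs 4: x=3 → posterior Dirichlet(9/2, 18/5, 5, 8/3)
obs 5: x=3 → posterior Dirichlet(9/2, 18/5, 5, 11/3)
obs 6: x=3 → posterior Dirichlet(9/2, 18/5, 5, 14/3)
obs 7: x=2 → posterior Dirichlet(9/2, 18/5, 6, 14/3)
obs 8: x=2 → posterior Dirichlet(9/2, 18/5, 7, 14/3)
obs 9: x=3 → posterior Dirichlet(9/2, 18/5, 7, 17/3)
obs 10: x=0 → posterior Dirichlet(11/2, 18/5, 7, 17/3)
obs 11: x=1 → posterior Dirichlet(11/2, 23/5, 7, 17/3)
obs 12: x=0 → posterior Dirichlet(13/2, 23/5, 7, 17/3)
obs 13: x=2 → posterior Dirichlet(13/2, 23/5, 8, 17/3)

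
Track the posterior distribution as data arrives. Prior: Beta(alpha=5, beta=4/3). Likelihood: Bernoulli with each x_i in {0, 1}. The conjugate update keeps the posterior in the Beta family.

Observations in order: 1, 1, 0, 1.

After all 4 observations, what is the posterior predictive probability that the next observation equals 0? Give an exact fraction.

obs 1: x=1 → posterior Beta(6, 4/3)
obs 2: x=1 → posterior Beta(7, 4/3)
obs 3: x=0 → posterior Beta(7, 7/3)
obs 4: x=1 → posterior Beta(8, 7/3)

7/31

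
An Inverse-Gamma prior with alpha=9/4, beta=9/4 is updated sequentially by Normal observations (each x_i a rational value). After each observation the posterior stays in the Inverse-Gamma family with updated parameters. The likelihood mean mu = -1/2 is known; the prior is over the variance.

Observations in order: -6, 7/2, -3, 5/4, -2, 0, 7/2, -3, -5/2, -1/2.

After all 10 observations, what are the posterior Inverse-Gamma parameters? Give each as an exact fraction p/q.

obs 1: x=-6 → posterior Inverse-Gamma(11/4, 139/8)
obs 2: x=7/2 → posterior Inverse-Gamma(13/4, 203/8)
obs 3: x=-3 → posterior Inverse-Gamma(15/4, 57/2)
obs 4: x=5/4 → posterior Inverse-Gamma(17/4, 961/32)
obs 5: x=-2 → posterior Inverse-Gamma(19/4, 997/32)
obs 6: x=0 → posterior Inverse-Gamma(21/4, 1001/32)
obs 7: x=7/2 → posterior Inverse-Gamma(23/4, 1257/32)
obs 8: x=-3 → posterior Inverse-Gamma(25/4, 1357/32)
obs 9: x=-5/2 → posterior Inverse-Gamma(27/4, 1421/32)
obs 10: x=-1/2 → posterior Inverse-Gamma(29/4, 1421/32)

alpha=29/4, beta=1421/32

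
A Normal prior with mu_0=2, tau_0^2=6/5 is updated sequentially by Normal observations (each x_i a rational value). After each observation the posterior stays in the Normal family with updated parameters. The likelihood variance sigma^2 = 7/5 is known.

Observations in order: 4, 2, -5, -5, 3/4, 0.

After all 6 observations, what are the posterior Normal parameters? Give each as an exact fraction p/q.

obs 1: x=4 → posterior Normal(38/13, 42/65)
obs 2: x=2 → posterior Normal(50/19, 42/95)
obs 3: x=-5 → posterior Normal(4/5, 42/125)
obs 4: x=-5 → posterior Normal(-10/31, 42/155)
obs 5: x=3/4 → posterior Normal(-11/74, 42/185)
obs 6: x=0 → posterior Normal(-11/86, 42/215)

mu_0=-11/86, tau_0^2=42/215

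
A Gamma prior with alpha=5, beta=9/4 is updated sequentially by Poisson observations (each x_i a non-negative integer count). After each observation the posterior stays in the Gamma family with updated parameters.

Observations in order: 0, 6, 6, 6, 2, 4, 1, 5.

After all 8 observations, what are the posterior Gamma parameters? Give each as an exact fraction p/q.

alpha=35, beta=41/4

obs 1: x=0 → posterior Gamma(5, 13/4)
obs 2: x=6 → posterior Gamma(11, 17/4)
obs 3: x=6 → posterior Gamma(17, 21/4)
obs 4: x=6 → posterior Gamma(23, 25/4)
obs 5: x=2 → posterior Gamma(25, 29/4)
obs 6: x=4 → posterior Gamma(29, 33/4)
obs 7: x=1 → posterior Gamma(30, 37/4)
obs 8: x=5 → posterior Gamma(35, 41/4)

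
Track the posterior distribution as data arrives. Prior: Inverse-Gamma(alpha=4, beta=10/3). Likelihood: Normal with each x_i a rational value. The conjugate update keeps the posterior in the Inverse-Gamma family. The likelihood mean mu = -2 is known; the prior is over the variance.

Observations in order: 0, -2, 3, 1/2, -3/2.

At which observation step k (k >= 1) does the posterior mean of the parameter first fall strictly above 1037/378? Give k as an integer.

obs 1: x=0 → posterior Inverse-Gamma(9/2, 16/3)
obs 2: x=-2 → posterior Inverse-Gamma(5, 16/3)
obs 3: x=3 → posterior Inverse-Gamma(11/2, 107/6)
obs 4: x=1/2 → posterior Inverse-Gamma(6, 503/24)
obs 5: x=-3/2 → posterior Inverse-Gamma(13/2, 253/12)

k = 3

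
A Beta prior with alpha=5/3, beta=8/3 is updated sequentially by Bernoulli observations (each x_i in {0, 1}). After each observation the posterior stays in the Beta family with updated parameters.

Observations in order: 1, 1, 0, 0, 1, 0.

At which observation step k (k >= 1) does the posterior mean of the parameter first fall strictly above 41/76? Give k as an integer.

k = 2

obs 1: x=1 → posterior Beta(8/3, 8/3)
obs 2: x=1 → posterior Beta(11/3, 8/3)
obs 3: x=0 → posterior Beta(11/3, 11/3)
obs 4: x=0 → posterior Beta(11/3, 14/3)
obs 5: x=1 → posterior Beta(14/3, 14/3)
obs 6: x=0 → posterior Beta(14/3, 17/3)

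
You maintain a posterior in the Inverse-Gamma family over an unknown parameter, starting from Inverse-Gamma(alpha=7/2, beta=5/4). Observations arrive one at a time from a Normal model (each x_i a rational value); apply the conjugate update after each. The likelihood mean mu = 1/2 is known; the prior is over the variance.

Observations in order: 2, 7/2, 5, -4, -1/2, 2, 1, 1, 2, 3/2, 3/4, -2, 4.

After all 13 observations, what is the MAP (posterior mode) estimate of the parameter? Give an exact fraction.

obs 1: x=2 → posterior Inverse-Gamma(4, 19/8)
obs 2: x=7/2 → posterior Inverse-Gamma(9/2, 55/8)
obs 3: x=5 → posterior Inverse-Gamma(5, 17)
obs 4: x=-4 → posterior Inverse-Gamma(11/2, 217/8)
obs 5: x=-1/2 → posterior Inverse-Gamma(6, 221/8)
obs 6: x=2 → posterior Inverse-Gamma(13/2, 115/4)
obs 7: x=1 → posterior Inverse-Gamma(7, 231/8)
obs 8: x=1 → posterior Inverse-Gamma(15/2, 29)
obs 9: x=2 → posterior Inverse-Gamma(8, 241/8)
obs 10: x=3/2 → posterior Inverse-Gamma(17/2, 245/8)
obs 11: x=3/4 → posterior Inverse-Gamma(9, 981/32)
obs 12: x=-2 → posterior Inverse-Gamma(19/2, 1081/32)
obs 13: x=4 → posterior Inverse-Gamma(10, 1277/32)

1277/352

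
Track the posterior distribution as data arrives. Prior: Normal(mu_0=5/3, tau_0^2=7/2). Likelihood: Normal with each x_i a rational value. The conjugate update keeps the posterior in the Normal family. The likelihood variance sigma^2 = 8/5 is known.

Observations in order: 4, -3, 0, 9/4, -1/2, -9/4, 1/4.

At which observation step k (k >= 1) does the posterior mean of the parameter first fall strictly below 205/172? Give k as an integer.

obs 1: x=4 → posterior Normal(500/153, 56/51)
obs 2: x=-3 → posterior Normal(185/258, 28/43)
obs 3: x=0 → posterior Normal(185/363, 56/121)
obs 4: x=9/4 → posterior Normal(1685/1872, 14/39)
obs 5: x=-1/2 → posterior Normal(1475/2292, 56/191)
obs 6: x=-9/4 → posterior Normal(265/1356, 28/113)
obs 7: x=1/4 → posterior Normal(635/3132, 56/261)

k = 2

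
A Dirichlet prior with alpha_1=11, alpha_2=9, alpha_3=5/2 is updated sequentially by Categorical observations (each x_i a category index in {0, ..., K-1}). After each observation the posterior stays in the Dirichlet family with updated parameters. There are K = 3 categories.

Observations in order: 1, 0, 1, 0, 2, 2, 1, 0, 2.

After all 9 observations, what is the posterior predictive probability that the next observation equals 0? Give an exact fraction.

obs 1: x=1 → posterior Dirichlet(11, 10, 5/2)
obs 2: x=0 → posterior Dirichlet(12, 10, 5/2)
obs 3: x=1 → posterior Dirichlet(12, 11, 5/2)
obs 4: x=0 → posterior Dirichlet(13, 11, 5/2)
obs 5: x=2 → posterior Dirichlet(13, 11, 7/2)
obs 6: x=2 → posterior Dirichlet(13, 11, 9/2)
obs 7: x=1 → posterior Dirichlet(13, 12, 9/2)
obs 8: x=0 → posterior Dirichlet(14, 12, 9/2)
obs 9: x=2 → posterior Dirichlet(14, 12, 11/2)

4/9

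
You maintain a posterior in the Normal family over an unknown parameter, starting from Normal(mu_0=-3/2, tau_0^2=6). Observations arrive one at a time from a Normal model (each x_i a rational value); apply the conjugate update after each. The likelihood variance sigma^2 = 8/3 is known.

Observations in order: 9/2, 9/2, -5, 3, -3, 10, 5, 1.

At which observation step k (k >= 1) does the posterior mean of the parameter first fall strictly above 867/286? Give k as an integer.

obs 1: x=9/2 → posterior Normal(69/26, 24/13)
obs 2: x=9/2 → posterior Normal(75/22, 12/11)
obs 3: x=-5 → posterior Normal(30/31, 24/31)
obs 4: x=3 → posterior Normal(57/40, 3/5)
obs 5: x=-3 → posterior Normal(30/49, 24/49)
obs 6: x=10 → posterior Normal(60/29, 12/29)
obs 7: x=5 → posterior Normal(165/67, 24/67)
obs 8: x=1 → posterior Normal(87/38, 6/19)

k = 2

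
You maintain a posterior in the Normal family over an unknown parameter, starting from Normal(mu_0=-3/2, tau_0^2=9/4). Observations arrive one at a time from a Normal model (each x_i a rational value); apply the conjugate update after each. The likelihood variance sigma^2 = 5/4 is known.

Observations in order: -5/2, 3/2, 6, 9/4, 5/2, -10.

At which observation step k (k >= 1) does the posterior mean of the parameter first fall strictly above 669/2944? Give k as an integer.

k = 3

obs 1: x=-5/2 → posterior Normal(-15/7, 45/56)
obs 2: x=3/2 → posterior Normal(-33/46, 45/92)
obs 3: x=6 → posterior Normal(75/64, 45/128)
obs 4: x=9/4 → posterior Normal(231/164, 45/164)
obs 5: x=5/2 → posterior Normal(321/200, 9/40)
obs 6: x=-10 → posterior Normal(-39/236, 45/236)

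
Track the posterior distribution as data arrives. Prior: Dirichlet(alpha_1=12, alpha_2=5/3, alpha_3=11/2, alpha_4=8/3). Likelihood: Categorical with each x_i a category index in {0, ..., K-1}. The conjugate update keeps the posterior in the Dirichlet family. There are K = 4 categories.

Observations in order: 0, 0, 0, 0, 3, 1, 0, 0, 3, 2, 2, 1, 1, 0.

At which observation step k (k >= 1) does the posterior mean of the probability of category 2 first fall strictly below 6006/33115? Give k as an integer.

k = 9

obs 1: x=0 → posterior Dirichlet(13, 5/3, 11/2, 8/3)
obs 2: x=0 → posterior Dirichlet(14, 5/3, 11/2, 8/3)
obs 3: x=0 → posterior Dirichlet(15, 5/3, 11/2, 8/3)
obs 4: x=0 → posterior Dirichlet(16, 5/3, 11/2, 8/3)
obs 5: x=3 → posterior Dirichlet(16, 5/3, 11/2, 11/3)
obs 6: x=1 → posterior Dirichlet(16, 8/3, 11/2, 11/3)
obs 7: x=0 → posterior Dirichlet(17, 8/3, 11/2, 11/3)
obs 8: x=0 → posterior Dirichlet(18, 8/3, 11/2, 11/3)
obs 9: x=3 → posterior Dirichlet(18, 8/3, 11/2, 14/3)
obs 10: x=2 → posterior Dirichlet(18, 8/3, 13/2, 14/3)
obs 11: x=2 → posterior Dirichlet(18, 8/3, 15/2, 14/3)
obs 12: x=1 → posterior Dirichlet(18, 11/3, 15/2, 14/3)
obs 13: x=1 → posterior Dirichlet(18, 14/3, 15/2, 14/3)
obs 14: x=0 → posterior Dirichlet(19, 14/3, 15/2, 14/3)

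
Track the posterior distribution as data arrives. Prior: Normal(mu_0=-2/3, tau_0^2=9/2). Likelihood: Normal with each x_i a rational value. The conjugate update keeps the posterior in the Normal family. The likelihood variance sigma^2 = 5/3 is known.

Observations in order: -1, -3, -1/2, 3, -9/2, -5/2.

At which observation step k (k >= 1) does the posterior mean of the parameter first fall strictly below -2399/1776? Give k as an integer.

obs 1: x=-1 → posterior Normal(-101/111, 45/37)
obs 2: x=-3 → posterior Normal(-43/24, 45/64)
obs 3: x=-1/2 → posterior Normal(-769/546, 45/91)
obs 4: x=3 → posterior Normal(-283/708, 45/118)
obs 5: x=-9/2 → posterior Normal(-506/435, 9/29)
obs 6: x=-5/2 → posterior Normal(-1417/1032, 45/172)

k = 2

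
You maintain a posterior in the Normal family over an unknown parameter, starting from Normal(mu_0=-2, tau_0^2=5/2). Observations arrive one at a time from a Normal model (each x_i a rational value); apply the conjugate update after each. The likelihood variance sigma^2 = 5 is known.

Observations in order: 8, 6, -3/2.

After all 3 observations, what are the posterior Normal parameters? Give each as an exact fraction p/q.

mu_0=17/10, tau_0^2=1

obs 1: x=8 → posterior Normal(4/3, 5/3)
obs 2: x=6 → posterior Normal(5/2, 5/4)
obs 3: x=-3/2 → posterior Normal(17/10, 1)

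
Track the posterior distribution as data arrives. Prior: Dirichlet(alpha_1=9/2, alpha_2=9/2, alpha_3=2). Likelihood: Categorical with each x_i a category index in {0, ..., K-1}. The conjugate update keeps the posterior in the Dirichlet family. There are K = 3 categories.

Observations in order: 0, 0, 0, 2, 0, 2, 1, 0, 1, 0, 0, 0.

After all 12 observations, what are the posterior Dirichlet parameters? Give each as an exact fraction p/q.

alpha_1=25/2, alpha_2=13/2, alpha_3=4

obs 1: x=0 → posterior Dirichlet(11/2, 9/2, 2)
obs 2: x=0 → posterior Dirichlet(13/2, 9/2, 2)
obs 3: x=0 → posterior Dirichlet(15/2, 9/2, 2)
obs 4: x=2 → posterior Dirichlet(15/2, 9/2, 3)
obs 5: x=0 → posterior Dirichlet(17/2, 9/2, 3)
obs 6: x=2 → posterior Dirichlet(17/2, 9/2, 4)
obs 7: x=1 → posterior Dirichlet(17/2, 11/2, 4)
obs 8: x=0 → posterior Dirichlet(19/2, 11/2, 4)
obs 9: x=1 → posterior Dirichlet(19/2, 13/2, 4)
obs 10: x=0 → posterior Dirichlet(21/2, 13/2, 4)
obs 11: x=0 → posterior Dirichlet(23/2, 13/2, 4)
obs 12: x=0 → posterior Dirichlet(25/2, 13/2, 4)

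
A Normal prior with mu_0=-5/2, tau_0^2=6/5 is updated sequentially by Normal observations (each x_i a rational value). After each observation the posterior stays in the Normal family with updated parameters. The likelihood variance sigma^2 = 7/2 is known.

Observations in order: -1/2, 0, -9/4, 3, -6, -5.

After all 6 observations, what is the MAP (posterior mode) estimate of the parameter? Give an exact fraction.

obs 1: x=-1/2 → posterior Normal(-187/94, 42/47)
obs 2: x=0 → posterior Normal(-187/118, 42/59)
obs 3: x=-9/4 → posterior Normal(-241/142, 42/71)
obs 4: x=3 → posterior Normal(-169/166, 42/83)
obs 5: x=-6 → posterior Normal(-313/190, 42/95)
obs 6: x=-5 → posterior Normal(-433/214, 42/107)

-433/214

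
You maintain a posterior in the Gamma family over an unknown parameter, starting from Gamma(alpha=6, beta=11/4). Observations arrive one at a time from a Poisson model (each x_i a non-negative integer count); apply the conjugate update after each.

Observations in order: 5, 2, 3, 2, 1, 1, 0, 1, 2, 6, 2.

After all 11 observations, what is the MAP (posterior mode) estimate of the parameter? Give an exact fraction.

24/11

obs 1: x=5 → posterior Gamma(11, 15/4)
obs 2: x=2 → posterior Gamma(13, 19/4)
obs 3: x=3 → posterior Gamma(16, 23/4)
obs 4: x=2 → posterior Gamma(18, 27/4)
obs 5: x=1 → posterior Gamma(19, 31/4)
obs 6: x=1 → posterior Gamma(20, 35/4)
obs 7: x=0 → posterior Gamma(20, 39/4)
obs 8: x=1 → posterior Gamma(21, 43/4)
obs 9: x=2 → posterior Gamma(23, 47/4)
obs 10: x=6 → posterior Gamma(29, 51/4)
obs 11: x=2 → posterior Gamma(31, 55/4)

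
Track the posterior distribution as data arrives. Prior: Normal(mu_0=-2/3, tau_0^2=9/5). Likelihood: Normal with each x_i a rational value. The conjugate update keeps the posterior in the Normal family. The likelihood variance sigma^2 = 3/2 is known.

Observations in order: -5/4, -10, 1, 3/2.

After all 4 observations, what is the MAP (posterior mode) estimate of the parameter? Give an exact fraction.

-335/174

obs 1: x=-5/4 → posterior Normal(-65/66, 9/11)
obs 2: x=-10 → posterior Normal(-25/6, 9/17)
obs 3: x=1 → posterior Normal(-389/138, 9/23)
obs 4: x=3/2 → posterior Normal(-335/174, 9/29)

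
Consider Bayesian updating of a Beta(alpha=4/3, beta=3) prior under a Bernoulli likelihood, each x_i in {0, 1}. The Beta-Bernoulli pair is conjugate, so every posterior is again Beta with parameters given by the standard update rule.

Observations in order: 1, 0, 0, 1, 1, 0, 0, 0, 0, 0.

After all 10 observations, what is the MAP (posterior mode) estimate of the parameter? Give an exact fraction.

10/37

obs 1: x=1 → posterior Beta(7/3, 3)
obs 2: x=0 → posterior Beta(7/3, 4)
obs 3: x=0 → posterior Beta(7/3, 5)
obs 4: x=1 → posterior Beta(10/3, 5)
obs 5: x=1 → posterior Beta(13/3, 5)
obs 6: x=0 → posterior Beta(13/3, 6)
obs 7: x=0 → posterior Beta(13/3, 7)
obs 8: x=0 → posterior Beta(13/3, 8)
obs 9: x=0 → posterior Beta(13/3, 9)
obs 10: x=0 → posterior Beta(13/3, 10)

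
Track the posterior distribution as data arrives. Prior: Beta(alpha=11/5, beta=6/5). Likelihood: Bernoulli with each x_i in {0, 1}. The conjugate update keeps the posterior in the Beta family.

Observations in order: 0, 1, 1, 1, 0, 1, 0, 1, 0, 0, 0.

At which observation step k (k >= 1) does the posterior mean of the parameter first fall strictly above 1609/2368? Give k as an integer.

k = 4

obs 1: x=0 → posterior Beta(11/5, 11/5)
obs 2: x=1 → posterior Beta(16/5, 11/5)
obs 3: x=1 → posterior Beta(21/5, 11/5)
obs 4: x=1 → posterior Beta(26/5, 11/5)
obs 5: x=0 → posterior Beta(26/5, 16/5)
obs 6: x=1 → posterior Beta(31/5, 16/5)
obs 7: x=0 → posterior Beta(31/5, 21/5)
obs 8: x=1 → posterior Beta(36/5, 21/5)
obs 9: x=0 → posterior Beta(36/5, 26/5)
obs 10: x=0 → posterior Beta(36/5, 31/5)
obs 11: x=0 → posterior Beta(36/5, 36/5)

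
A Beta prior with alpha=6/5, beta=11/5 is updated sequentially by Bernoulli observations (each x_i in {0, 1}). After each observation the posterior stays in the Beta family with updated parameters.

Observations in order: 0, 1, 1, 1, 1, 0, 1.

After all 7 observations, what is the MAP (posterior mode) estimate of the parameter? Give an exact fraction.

13/21

obs 1: x=0 → posterior Beta(6/5, 16/5)
obs 2: x=1 → posterior Beta(11/5, 16/5)
obs 3: x=1 → posterior Beta(16/5, 16/5)
obs 4: x=1 → posterior Beta(21/5, 16/5)
obs 5: x=1 → posterior Beta(26/5, 16/5)
obs 6: x=0 → posterior Beta(26/5, 21/5)
obs 7: x=1 → posterior Beta(31/5, 21/5)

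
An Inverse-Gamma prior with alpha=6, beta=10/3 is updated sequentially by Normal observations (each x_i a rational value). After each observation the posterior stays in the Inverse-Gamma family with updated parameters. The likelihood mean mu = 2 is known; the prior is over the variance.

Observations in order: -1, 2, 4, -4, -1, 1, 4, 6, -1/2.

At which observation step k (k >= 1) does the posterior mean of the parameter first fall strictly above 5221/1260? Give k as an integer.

k = 5

obs 1: x=-1 → posterior Inverse-Gamma(13/2, 47/6)
obs 2: x=2 → posterior Inverse-Gamma(7, 47/6)
obs 3: x=4 → posterior Inverse-Gamma(15/2, 59/6)
obs 4: x=-4 → posterior Inverse-Gamma(8, 167/6)
obs 5: x=-1 → posterior Inverse-Gamma(17/2, 97/3)
obs 6: x=1 → posterior Inverse-Gamma(9, 197/6)
obs 7: x=4 → posterior Inverse-Gamma(19/2, 209/6)
obs 8: x=6 → posterior Inverse-Gamma(10, 257/6)
obs 9: x=-1/2 → posterior Inverse-Gamma(21/2, 1103/24)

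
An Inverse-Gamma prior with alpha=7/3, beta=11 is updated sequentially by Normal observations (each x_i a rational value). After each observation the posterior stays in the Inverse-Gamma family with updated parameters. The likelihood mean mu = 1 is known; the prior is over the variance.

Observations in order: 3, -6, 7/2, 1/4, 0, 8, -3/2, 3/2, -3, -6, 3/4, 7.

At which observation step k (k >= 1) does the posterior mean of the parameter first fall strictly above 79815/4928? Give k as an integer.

obs 1: x=3 → posterior Inverse-Gamma(17/6, 13)
obs 2: x=-6 → posterior Inverse-Gamma(10/3, 75/2)
obs 3: x=7/2 → posterior Inverse-Gamma(23/6, 325/8)
obs 4: x=1/4 → posterior Inverse-Gamma(13/3, 1309/32)
obs 5: x=0 → posterior Inverse-Gamma(29/6, 1325/32)
obs 6: x=8 → posterior Inverse-Gamma(16/3, 2109/32)
obs 7: x=-3/2 → posterior Inverse-Gamma(35/6, 2209/32)
obs 8: x=3/2 → posterior Inverse-Gamma(19/3, 2213/32)
obs 9: x=-3 → posterior Inverse-Gamma(41/6, 2469/32)
obs 10: x=-6 → posterior Inverse-Gamma(22/3, 3253/32)
obs 11: x=3/4 → posterior Inverse-Gamma(47/6, 1627/16)
obs 12: x=7 → posterior Inverse-Gamma(25/3, 1915/16)

k = 12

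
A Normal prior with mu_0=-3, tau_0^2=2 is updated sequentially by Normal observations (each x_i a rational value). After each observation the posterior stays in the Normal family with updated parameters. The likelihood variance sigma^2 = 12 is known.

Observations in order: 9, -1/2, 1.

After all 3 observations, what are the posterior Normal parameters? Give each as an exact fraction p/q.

mu_0=-17/18, tau_0^2=4/3

obs 1: x=9 → posterior Normal(-9/7, 12/7)
obs 2: x=-1/2 → posterior Normal(-19/16, 3/2)
obs 3: x=1 → posterior Normal(-17/18, 4/3)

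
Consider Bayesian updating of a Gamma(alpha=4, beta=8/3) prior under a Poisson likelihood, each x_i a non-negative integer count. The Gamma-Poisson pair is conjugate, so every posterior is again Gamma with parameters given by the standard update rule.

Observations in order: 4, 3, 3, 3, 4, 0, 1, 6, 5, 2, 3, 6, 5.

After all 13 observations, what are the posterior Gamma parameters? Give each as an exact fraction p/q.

alpha=49, beta=47/3

obs 1: x=4 → posterior Gamma(8, 11/3)
obs 2: x=3 → posterior Gamma(11, 14/3)
obs 3: x=3 → posterior Gamma(14, 17/3)
obs 4: x=3 → posterior Gamma(17, 20/3)
obs 5: x=4 → posterior Gamma(21, 23/3)
obs 6: x=0 → posterior Gamma(21, 26/3)
obs 7: x=1 → posterior Gamma(22, 29/3)
obs 8: x=6 → posterior Gamma(28, 32/3)
obs 9: x=5 → posterior Gamma(33, 35/3)
obs 10: x=2 → posterior Gamma(35, 38/3)
obs 11: x=3 → posterior Gamma(38, 41/3)
obs 12: x=6 → posterior Gamma(44, 44/3)
obs 13: x=5 → posterior Gamma(49, 47/3)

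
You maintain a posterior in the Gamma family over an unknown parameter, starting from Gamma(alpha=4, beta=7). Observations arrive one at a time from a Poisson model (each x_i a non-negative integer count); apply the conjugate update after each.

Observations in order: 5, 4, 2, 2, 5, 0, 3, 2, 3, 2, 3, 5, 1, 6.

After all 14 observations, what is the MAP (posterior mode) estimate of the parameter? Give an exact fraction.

46/21

obs 1: x=5 → posterior Gamma(9, 8)
obs 2: x=4 → posterior Gamma(13, 9)
obs 3: x=2 → posterior Gamma(15, 10)
obs 4: x=2 → posterior Gamma(17, 11)
obs 5: x=5 → posterior Gamma(22, 12)
obs 6: x=0 → posterior Gamma(22, 13)
obs 7: x=3 → posterior Gamma(25, 14)
obs 8: x=2 → posterior Gamma(27, 15)
obs 9: x=3 → posterior Gamma(30, 16)
obs 10: x=2 → posterior Gamma(32, 17)
obs 11: x=3 → posterior Gamma(35, 18)
obs 12: x=5 → posterior Gamma(40, 19)
obs 13: x=1 → posterior Gamma(41, 20)
obs 14: x=6 → posterior Gamma(47, 21)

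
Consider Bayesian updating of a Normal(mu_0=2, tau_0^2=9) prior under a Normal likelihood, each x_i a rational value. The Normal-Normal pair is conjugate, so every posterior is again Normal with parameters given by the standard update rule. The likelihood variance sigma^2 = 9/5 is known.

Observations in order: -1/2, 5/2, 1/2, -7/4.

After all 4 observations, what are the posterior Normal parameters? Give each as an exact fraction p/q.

mu_0=23/84, tau_0^2=3/7

obs 1: x=-1/2 → posterior Normal(-1/12, 3/2)
obs 2: x=5/2 → posterior Normal(12/11, 9/11)
obs 3: x=1/2 → posterior Normal(29/32, 9/16)
obs 4: x=-7/4 → posterior Normal(23/84, 3/7)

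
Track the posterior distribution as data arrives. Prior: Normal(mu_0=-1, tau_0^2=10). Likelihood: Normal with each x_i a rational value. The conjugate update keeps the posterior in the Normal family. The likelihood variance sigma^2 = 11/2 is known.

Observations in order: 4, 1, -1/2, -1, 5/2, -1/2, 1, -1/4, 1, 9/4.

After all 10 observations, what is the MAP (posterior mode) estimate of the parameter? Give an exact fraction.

179/211

obs 1: x=4 → posterior Normal(69/31, 110/31)
obs 2: x=1 → posterior Normal(89/51, 110/51)
obs 3: x=-1/2 → posterior Normal(79/71, 110/71)
obs 4: x=-1 → posterior Normal(59/91, 110/91)
obs 5: x=5/2 → posterior Normal(109/111, 110/111)
obs 6: x=-1/2 → posterior Normal(99/131, 110/131)
obs 7: x=1 → posterior Normal(119/151, 110/151)
obs 8: x=-1/4 → posterior Normal(2/3, 110/171)
obs 9: x=1 → posterior Normal(134/191, 110/191)
obs 10: x=9/4 → posterior Normal(179/211, 110/211)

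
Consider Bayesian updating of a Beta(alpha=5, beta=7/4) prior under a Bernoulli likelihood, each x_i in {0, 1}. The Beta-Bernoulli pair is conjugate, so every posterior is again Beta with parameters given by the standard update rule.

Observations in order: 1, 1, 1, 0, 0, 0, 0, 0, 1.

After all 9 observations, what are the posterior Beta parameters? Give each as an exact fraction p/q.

obs 1: x=1 → posterior Beta(6, 7/4)
obs 2: x=1 → posterior Beta(7, 7/4)
obs 3: x=1 → posterior Beta(8, 7/4)
obs 4: x=0 → posterior Beta(8, 11/4)
obs 5: x=0 → posterior Beta(8, 15/4)
obs 6: x=0 → posterior Beta(8, 19/4)
obs 7: x=0 → posterior Beta(8, 23/4)
obs 8: x=0 → posterior Beta(8, 27/4)
obs 9: x=1 → posterior Beta(9, 27/4)

alpha=9, beta=27/4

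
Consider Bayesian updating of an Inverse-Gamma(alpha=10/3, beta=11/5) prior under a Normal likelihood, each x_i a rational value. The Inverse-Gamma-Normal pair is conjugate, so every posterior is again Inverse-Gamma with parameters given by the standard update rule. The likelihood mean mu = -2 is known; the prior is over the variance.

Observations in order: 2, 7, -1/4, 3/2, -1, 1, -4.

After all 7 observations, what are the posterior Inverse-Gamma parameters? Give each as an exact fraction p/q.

obs 1: x=2 → posterior Inverse-Gamma(23/6, 51/5)
obs 2: x=7 → posterior Inverse-Gamma(13/3, 507/10)
obs 3: x=-1/4 → posterior Inverse-Gamma(29/6, 8357/160)
obs 4: x=3/2 → posterior Inverse-Gamma(16/3, 9337/160)
obs 5: x=-1 → posterior Inverse-Gamma(35/6, 9417/160)
obs 6: x=1 → posterior Inverse-Gamma(19/3, 10137/160)
obs 7: x=-4 → posterior Inverse-Gamma(41/6, 10457/160)

alpha=41/6, beta=10457/160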